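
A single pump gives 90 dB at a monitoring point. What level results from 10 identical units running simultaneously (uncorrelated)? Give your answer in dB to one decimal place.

L_total = L₁ + 10·log₁₀ N for N identical incoherent sources.
L_total = 90 + 10·log₁₀(10) = 90 + 10.000 = 100.00 dB.

100.0 dB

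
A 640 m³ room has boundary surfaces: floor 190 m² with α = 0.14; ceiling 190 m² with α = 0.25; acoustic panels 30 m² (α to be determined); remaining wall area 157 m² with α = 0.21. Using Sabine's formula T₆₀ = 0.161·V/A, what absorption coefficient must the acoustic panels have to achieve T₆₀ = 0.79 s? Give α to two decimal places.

From T₆₀ = 0.161·V/A, the target T₆₀ = 0.79 s needs A = 0.161·640/0.79 = 130.43 m².
Absorption from the other surfaces = 190·0.14 + 190·0.25 + 157·0.21 = 107.07 m², so the acoustic panels must supply 23.36 m² over 30 m².
α = 23.36/30 = 0.779.

0.78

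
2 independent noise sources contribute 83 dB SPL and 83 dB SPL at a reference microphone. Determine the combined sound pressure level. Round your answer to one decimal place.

Incoherent sources combine by intensity addition: L_total = 10·log₁₀(Σ 10^(L_i/10)).
Σ 10^(L/10) = 10^(83/10) + 10^(83/10) = 3.991e+08.
L_total = 10·log₁₀(3.991e+08) = 86.01 dB SPL.

86.0 dB SPL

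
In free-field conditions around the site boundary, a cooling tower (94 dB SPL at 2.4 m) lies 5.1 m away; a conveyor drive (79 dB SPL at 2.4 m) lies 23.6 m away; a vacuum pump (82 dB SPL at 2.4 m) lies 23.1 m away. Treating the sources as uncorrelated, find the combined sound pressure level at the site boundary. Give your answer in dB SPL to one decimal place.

87.5 dB SPL

First find each source's level at the receiver (point-source: −20·log₁₀(r/r_ref)), then combine on an intensity basis.
cooling tower: 94 − 20·log₁₀(5.1/2.4) = 94 − 6.55 = 87.45 dB SPL.
conveyor drive: 79 − 20·log₁₀(23.6/2.4) = 79 − 19.85 = 59.15 dB SPL.
vacuum pump: 82 − 20·log₁₀(23.1/2.4) = 82 − 19.67 = 62.33 dB SPL.
Σ 10^(L/10) = 5.588e+08 → L_total = 10·log₁₀(5.588e+08) = 87.47 dB SPL.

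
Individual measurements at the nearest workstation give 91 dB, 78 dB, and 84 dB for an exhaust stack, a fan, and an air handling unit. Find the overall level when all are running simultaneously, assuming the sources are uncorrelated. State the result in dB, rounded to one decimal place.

Incoherent sources combine by intensity addition: L_total = 10·log₁₀(Σ 10^(L_i/10)).
Σ 10^(L/10) = 10^(91/10) + 10^(78/10) + 10^(84/10) = 1.573e+09.
L_total = 10·log₁₀(1.573e+09) = 91.97 dB.

92.0 dB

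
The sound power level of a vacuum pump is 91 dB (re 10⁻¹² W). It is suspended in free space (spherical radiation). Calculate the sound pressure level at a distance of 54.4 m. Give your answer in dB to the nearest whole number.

L_p = L_w − 10·log₁₀(4π·r²) with r = 54.4 m.
4π·r² = 3.719e+04 m², 10·log₁₀ of that is 45.704 dB.
L_p = 91 − 45.704 = 45.30 dB.

45 dB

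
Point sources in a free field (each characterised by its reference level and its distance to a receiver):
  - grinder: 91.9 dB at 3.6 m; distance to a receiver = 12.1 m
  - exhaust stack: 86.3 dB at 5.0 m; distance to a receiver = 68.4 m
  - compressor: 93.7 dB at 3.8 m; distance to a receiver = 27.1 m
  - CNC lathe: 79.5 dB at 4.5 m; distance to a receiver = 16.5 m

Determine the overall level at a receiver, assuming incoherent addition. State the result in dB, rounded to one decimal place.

82.8 dB

Apply inverse-square spreading to bring every level to the receiver, then sum 10^(L/10).
grinder: 91.9 − 20·log₁₀(12.1/3.6) = 91.9 − 10.53 = 81.37 dB.
exhaust stack: 86.3 − 20·log₁₀(68.4/5.0) = 86.3 − 22.72 = 63.58 dB.
compressor: 93.7 − 20·log₁₀(27.1/3.8) = 93.7 − 17.06 = 76.64 dB.
CNC lathe: 79.5 − 20·log₁₀(16.5/4.5) = 79.5 − 11.29 = 68.21 dB.
Σ 10^(L/10) = 1.921e+08 → L_total = 10·log₁₀(1.921e+08) = 82.84 dB.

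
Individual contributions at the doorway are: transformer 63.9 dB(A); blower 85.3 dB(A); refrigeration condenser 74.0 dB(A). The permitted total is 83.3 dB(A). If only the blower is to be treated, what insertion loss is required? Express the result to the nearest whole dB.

3 dB

Fixed contribution from the other sources: Σ 10^(L/10) = 10^(63.9/10) + 10^(74.0/10) = 2.757e+07 (74.40 dB(A)).
To meet 83.3 dB(A) overall, the treated blower may contribute at most 10^(83.3/10) − 2.757e+07 = 1.862e+08, i.e. 82.70 dB(A).
Required insertion loss = 85.3 − 82.70 = 2.60 dB.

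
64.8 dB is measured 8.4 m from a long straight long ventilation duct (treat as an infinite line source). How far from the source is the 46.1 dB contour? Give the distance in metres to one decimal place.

622.7 m

For a line source L₁ − L₂ = 10·log₁₀(r₂/r₁), so r₂ = r₁·10^((L₁−L₂)/10).
r₂ = 8.4·10^((64.8−46.1)/10) = 8.4·10^(18.7/10) = 622.70 m.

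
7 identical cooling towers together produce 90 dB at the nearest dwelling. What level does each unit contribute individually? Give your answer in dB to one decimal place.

Dividing the total intensity by 7 lowers the level by 10·log₁₀ 7 = 8.451 dB: L₁ = 90 − 8.451.

81.5 dB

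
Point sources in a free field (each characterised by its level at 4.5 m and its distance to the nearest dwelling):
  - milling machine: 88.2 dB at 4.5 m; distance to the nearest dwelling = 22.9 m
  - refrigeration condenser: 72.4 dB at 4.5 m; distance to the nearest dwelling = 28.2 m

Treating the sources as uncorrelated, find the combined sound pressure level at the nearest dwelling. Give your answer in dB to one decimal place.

Propagate each source to the receiver with L = L_ref − 20·log₁₀(r/r_ref), then add intensities.
milling machine: 88.2 − 20·log₁₀(22.9/4.5) = 88.2 − 14.13 = 74.07 dB.
refrigeration condenser: 72.4 − 20·log₁₀(28.2/4.5) = 72.4 − 15.94 = 56.46 dB.
Σ 10^(L/10) = 2.596e+07 → L_total = 10·log₁₀(2.596e+07) = 74.14 dB.

74.1 dB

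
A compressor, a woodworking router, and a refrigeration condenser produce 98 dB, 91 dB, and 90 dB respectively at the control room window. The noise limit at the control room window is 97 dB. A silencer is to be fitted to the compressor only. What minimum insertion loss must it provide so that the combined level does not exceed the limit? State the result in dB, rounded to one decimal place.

3.6 dB

Fixed contribution from the other sources: Σ 10^(L/10) = 10^(91/10) + 10^(90/10) = 2.259e+09 (93.54 dB).
The limit corresponds to 10^(97/10) = 5.012e+09; subtracting the fixed part leaves 2.753e+09 for the compressor, i.e. 94.40 dB.
So the compressor must be reduced from 98 to 94.40 dB: IL = 3.60 dB.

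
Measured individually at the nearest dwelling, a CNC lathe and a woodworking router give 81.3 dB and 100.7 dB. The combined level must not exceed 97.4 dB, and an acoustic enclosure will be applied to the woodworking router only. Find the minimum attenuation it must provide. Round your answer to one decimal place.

3.4 dB

The untreated sources together contribute 10^(81.3/10) = 1.349e+08, i.e. 81.30 dB.
To meet 97.4 dB overall, the treated woodworking router may contribute at most 10^(97.4/10) − 1.349e+08 = 5.361e+09, i.e. 97.29 dB.
So the woodworking router must be reduced from 100.7 to 97.29 dB: IL = 3.41 dB.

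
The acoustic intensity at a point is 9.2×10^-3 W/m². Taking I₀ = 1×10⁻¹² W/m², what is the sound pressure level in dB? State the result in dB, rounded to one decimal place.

Dividing by I₀ shifts the exponent by 12: I/I₀ = 9.2×10^9.
L = 10·(0.9638 + 9) = 99.64 dB.

99.6 dB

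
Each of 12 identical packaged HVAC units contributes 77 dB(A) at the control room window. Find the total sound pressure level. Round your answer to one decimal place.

87.8 dB(A)

N identical incoherent sources raise the level by 10·log₁₀ N.
L_total = 77 + 10·log₁₀(12) = 77 + 10.792 = 87.79 dB(A).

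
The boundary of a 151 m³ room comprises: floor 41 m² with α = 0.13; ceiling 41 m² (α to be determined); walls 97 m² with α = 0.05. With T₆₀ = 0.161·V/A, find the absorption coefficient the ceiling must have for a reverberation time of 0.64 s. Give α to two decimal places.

Required total absorption A = 0.161·151/0.64 = 37.99 m².
Absorption from the other surfaces = 41·0.13 + 97·0.05 = 10.18 m², so the ceiling must supply 27.81 m² over 41 m².
α = 27.81/41 = 0.678.

0.68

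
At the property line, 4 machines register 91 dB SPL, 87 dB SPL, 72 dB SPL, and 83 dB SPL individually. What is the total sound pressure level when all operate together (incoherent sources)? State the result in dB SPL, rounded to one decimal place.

93.0 dB SPL

For uncorrelated sources the intensities add, so convert each level to linear form, sum, and take 10·log₁₀ of the total.
Σ 10^(L/10) = 10^(91/10) + 10^(87/10) + 10^(72/10) + 10^(83/10) = 1.975e+09.
L_total = 10·log₁₀(1.975e+09) = 92.96 dB SPL.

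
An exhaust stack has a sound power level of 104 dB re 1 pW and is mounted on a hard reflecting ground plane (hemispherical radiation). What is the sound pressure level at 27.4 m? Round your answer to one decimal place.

The power spreads over a hemisphere of area 2π·r², so L_p = L_w − 10·log₁₀(2π·r²).
2π·r² = 4717 m², 10·log₁₀ of that is 36.737 dB.
L_p = 104 − 36.737 = 67.26 dB.

67.3 dB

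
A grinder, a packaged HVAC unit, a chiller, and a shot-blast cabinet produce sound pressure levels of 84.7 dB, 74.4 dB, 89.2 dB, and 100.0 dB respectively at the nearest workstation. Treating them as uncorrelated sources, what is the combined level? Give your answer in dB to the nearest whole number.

Incoherent sources combine by intensity addition: L_total = 10·log₁₀(Σ 10^(L_i/10)).
Σ 10^(L/10) = 10^(84.7/10) + 10^(74.4/10) + 10^(89.2/10) + 10^(100.0/10) = 1.115e+10.
L_total = 10·log₁₀(1.115e+10) = 100.47 dB.

100 dB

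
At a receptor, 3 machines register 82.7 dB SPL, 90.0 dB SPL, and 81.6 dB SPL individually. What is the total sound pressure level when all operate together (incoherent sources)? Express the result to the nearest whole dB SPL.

Incoherent sources combine by intensity addition: L_total = 10·log₁₀(Σ 10^(L_i/10)).
Σ 10^(L/10) = 10^(82.7/10) + 10^(90.0/10) + 10^(81.6/10) = 1.331e+09.
L_total = 10·log₁₀(1.331e+09) = 91.24 dB SPL.

91 dB SPL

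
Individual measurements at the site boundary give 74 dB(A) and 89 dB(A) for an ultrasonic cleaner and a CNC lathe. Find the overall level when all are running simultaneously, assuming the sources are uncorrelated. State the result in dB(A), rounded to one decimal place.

89.1 dB(A)

For uncorrelated sources the intensities add, so convert each level to linear form, sum, and take 10·log₁₀ of the total.
Σ 10^(L/10) = 10^(74/10) + 10^(89/10) = 8.194e+08.
L_total = 10·log₁₀(8.194e+08) = 89.14 dB(A).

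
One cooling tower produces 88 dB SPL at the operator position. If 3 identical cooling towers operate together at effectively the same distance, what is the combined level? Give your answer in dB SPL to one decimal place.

92.8 dB SPL

N identical incoherent sources raise the level by 10·log₁₀ N.
L_total = 88 + 10·log₁₀(3) = 88 + 4.771 = 92.77 dB SPL.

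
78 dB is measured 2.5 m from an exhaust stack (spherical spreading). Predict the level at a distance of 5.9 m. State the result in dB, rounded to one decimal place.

For a point source, L₂ = L₁ − 20·log₁₀(r₂/r₁).
L₂ = 78 − 20·log₁₀(5.9/2.5) = 78 − 7.458 = 70.54 dB.

70.5 dB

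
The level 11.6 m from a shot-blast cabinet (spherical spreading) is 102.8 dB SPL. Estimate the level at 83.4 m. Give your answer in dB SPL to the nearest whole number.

For a point source, L₂ = L₁ − 20·log₁₀(r₂/r₁).
L₂ = 102.8 − 20·log₁₀(83.4/11.6) = 102.8 − 17.134 = 85.67 dB SPL.

86 dB SPL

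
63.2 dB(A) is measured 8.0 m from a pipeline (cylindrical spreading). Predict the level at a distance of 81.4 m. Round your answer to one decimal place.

Line-source attenuation: ΔL = 10·log₁₀(r₂/r₁) = 10·log₁₀(81.4/8.0) = 10.075 dB.
L₂ = 63.2 − 10·log₁₀(81.4/8.0) = 63.2 − 10.075 = 53.12 dB(A).

53.1 dB(A)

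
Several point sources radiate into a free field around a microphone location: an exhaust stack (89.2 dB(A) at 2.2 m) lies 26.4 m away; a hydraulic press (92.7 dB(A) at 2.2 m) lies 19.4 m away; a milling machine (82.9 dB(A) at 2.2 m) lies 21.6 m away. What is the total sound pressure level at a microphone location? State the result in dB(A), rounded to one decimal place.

Apply inverse-square spreading to bring every level to the receiver, then sum 10^(L/10).
exhaust stack: 89.2 − 20·log₁₀(26.4/2.2) = 89.2 − 21.58 = 67.62 dB(A).
hydraulic press: 92.7 − 20·log₁₀(19.4/2.2) = 92.7 − 18.91 = 73.79 dB(A).
milling machine: 82.9 − 20·log₁₀(21.6/2.2) = 82.9 − 19.84 = 63.06 dB(A).
Σ 10^(L/10) = 3.175e+07 → L_total = 10·log₁₀(3.175e+07) = 75.02 dB(A).

75.0 dB(A)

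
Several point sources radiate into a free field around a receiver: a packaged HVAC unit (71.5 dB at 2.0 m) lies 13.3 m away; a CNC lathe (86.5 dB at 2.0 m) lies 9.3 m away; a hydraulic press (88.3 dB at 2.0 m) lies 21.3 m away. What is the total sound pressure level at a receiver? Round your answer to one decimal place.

Apply inverse-square spreading to bring every level to the receiver, then sum 10^(L/10).
packaged HVAC unit: 71.5 − 20·log₁₀(13.3/2.0) = 71.5 − 16.46 = 55.04 dB.
CNC lathe: 86.5 − 20·log₁₀(9.3/2.0) = 86.5 − 13.35 = 73.15 dB.
hydraulic press: 88.3 − 20·log₁₀(21.3/2.0) = 88.3 − 20.55 = 67.75 dB.
Σ 10^(L/10) = 2.694e+07 → L_total = 10·log₁₀(2.694e+07) = 74.30 dB.

74.3 dB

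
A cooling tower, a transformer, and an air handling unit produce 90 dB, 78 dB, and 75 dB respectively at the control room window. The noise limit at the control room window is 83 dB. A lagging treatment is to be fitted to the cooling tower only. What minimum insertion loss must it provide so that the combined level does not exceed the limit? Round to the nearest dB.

Fixed contribution from the other sources: Σ 10^(L/10) = 10^(78/10) + 10^(75/10) = 9.472e+07 (79.76 dB).
To meet 83 dB overall, the treated cooling tower may contribute at most 10^(83/10) − 9.472e+07 = 1.048e+08, i.e. 80.20 dB.
Required insertion loss = 90 − 80.20 = 9.80 dB.

10 dB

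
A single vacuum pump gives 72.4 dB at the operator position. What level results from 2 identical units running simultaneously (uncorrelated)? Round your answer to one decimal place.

With 2 equal, uncorrelated contributions the intensity is 2× that of one unit, giving a rise of 10·log₁₀ 2.
L_total = 72.4 + 10·log₁₀(2) = 72.4 + 3.010 = 75.41 dB.

75.4 dB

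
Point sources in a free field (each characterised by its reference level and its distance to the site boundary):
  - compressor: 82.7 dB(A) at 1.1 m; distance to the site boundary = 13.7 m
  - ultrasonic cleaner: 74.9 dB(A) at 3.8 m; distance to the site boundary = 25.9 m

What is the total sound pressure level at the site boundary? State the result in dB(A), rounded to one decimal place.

Propagate each source to the receiver with L = L_ref − 20·log₁₀(r/r_ref), then add intensities.
compressor: 82.7 − 20·log₁₀(13.7/1.1) = 82.7 − 21.91 = 60.79 dB(A).
ultrasonic cleaner: 74.9 − 20·log₁₀(25.9/3.8) = 74.9 − 16.67 = 58.23 dB(A).
Σ 10^(L/10) = 1.866e+06 → L_total = 10·log₁₀(1.866e+06) = 62.71 dB(A).

62.7 dB(A)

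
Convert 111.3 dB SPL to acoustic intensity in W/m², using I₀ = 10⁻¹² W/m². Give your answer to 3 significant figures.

I/I₀ = 10^(111.3/10) = 1.349e+11, so I = 1.349e+11 × 10⁻¹² W/m².

0.135 W/m²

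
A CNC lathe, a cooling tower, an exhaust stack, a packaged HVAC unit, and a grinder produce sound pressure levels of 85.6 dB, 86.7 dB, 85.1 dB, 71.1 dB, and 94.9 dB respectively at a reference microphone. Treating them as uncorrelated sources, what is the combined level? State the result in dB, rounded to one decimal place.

Incoherent sources combine by intensity addition: L_total = 10·log₁₀(Σ 10^(L_i/10)).
Σ 10^(L/10) = 10^(85.6/10) + 10^(86.7/10) + 10^(85.1/10) + 10^(71.1/10) + 10^(94.9/10) = 4.258e+09.
L_total = 10·log₁₀(4.258e+09) = 96.29 dB.

96.3 dB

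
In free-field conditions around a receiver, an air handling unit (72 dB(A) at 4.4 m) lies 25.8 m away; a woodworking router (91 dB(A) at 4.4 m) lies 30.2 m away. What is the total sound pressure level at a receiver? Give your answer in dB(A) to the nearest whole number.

First find each source's level at the receiver (point-source: −20·log₁₀(r/r_ref)), then combine on an intensity basis.
air handling unit: 72 − 20·log₁₀(25.8/4.4) = 72 − 15.36 = 56.64 dB(A).
woodworking router: 91 − 20·log₁₀(30.2/4.4) = 91 − 16.73 = 74.27 dB(A).
Σ 10^(L/10) = 2.718e+07 → L_total = 10·log₁₀(2.718e+07) = 74.34 dB(A).

74 dB(A)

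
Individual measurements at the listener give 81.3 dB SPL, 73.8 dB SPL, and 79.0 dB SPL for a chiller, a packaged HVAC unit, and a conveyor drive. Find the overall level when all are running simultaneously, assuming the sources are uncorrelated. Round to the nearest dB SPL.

84 dB SPL

Incoherent sources combine by intensity addition: L_total = 10·log₁₀(Σ 10^(L_i/10)).
Σ 10^(L/10) = 10^(81.3/10) + 10^(73.8/10) + 10^(79.0/10) = 2.383e+08.
L_total = 10·log₁₀(2.383e+08) = 83.77 dB SPL.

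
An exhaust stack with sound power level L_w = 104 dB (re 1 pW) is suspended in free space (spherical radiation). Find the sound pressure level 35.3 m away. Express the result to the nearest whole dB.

The power spreads over a sphere of area 4π·r², so L_p = L_w − 10·log₁₀(4π·r²).
4π·r² = 1.566e+04 m², 10·log₁₀ of that is 41.948 dB.
L_p = 104 − 41.948 = 62.05 dB.

62 dB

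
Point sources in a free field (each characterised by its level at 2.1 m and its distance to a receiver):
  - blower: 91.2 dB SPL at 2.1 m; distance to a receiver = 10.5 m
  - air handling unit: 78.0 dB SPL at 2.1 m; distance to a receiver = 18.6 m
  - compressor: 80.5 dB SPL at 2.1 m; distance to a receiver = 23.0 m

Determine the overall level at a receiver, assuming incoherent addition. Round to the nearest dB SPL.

77 dB SPL

Apply inverse-square spreading to bring every level to the receiver, then sum 10^(L/10).
blower: 91.2 − 20·log₁₀(10.5/2.1) = 91.2 − 13.98 = 77.22 dB SPL.
air handling unit: 78.0 − 20·log₁₀(18.6/2.1) = 78.0 − 18.95 = 59.05 dB SPL.
compressor: 80.5 − 20·log₁₀(23.0/2.1) = 80.5 − 20.79 = 59.71 dB SPL.
Σ 10^(L/10) = 5.447e+07 → L_total = 10·log₁₀(5.447e+07) = 77.36 dB SPL.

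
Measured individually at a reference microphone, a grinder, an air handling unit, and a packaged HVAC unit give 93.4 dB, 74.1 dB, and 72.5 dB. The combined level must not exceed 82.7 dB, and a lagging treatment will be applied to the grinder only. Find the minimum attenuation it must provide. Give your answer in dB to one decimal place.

11.9 dB

Everything except the grinder sums to 10^(74.1/10) + 10^(72.5/10) = 4.349e+07 in linear terms, 76.38 dB.
The limit corresponds to 10^(82.7/10) = 1.862e+08; subtracting the fixed part leaves 1.427e+08 for the grinder, i.e. 81.54 dB.
Required insertion loss = 93.4 − 81.54 = 11.86 dB.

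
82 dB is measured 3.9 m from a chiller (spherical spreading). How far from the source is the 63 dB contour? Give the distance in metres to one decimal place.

Point-source spreading drops the level by 20·log₁₀(r₂/r₁); inverting, r₂/r₁ = 10^(ΔL/20).
r₂ = 3.9·10^((82−63)/20) = 3.9·10^(19.0/20) = 34.76 m.

34.8 m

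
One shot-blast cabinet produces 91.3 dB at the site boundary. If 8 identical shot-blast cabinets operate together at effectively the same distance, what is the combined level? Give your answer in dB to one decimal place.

100.3 dB

L_total = L₁ + 10·log₁₀ N for N identical incoherent sources.
L_total = 91.3 + 10·log₁₀(8) = 91.3 + 9.031 = 100.33 dB.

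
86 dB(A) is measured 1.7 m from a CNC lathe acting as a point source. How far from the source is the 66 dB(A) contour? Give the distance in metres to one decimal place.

17.0 m

For a point source L₁ − L₂ = 20·log₁₀(r₂/r₁), so r₂ = r₁·10^((L₁−L₂)/20).
r₂ = 1.7·10^((86−66)/20) = 1.7·10^(20.0/20) = 17.00 m.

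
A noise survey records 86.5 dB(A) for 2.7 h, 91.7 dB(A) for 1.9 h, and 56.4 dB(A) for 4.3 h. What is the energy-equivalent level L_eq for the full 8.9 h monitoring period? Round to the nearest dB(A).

87 dB(A)

Weight each interval's intensity by its duration and average over T = 8.9 h:
Σ tᵢ·10^(Lᵢ/10) = 2.7·10^(86.5/10) + 1.9·10^(91.7/10) + 4.3·10^(56.4/10) = 4.018e+09.
L_eq = 10·log₁₀(4.018e+09/8.9) = 86.55 dB(A).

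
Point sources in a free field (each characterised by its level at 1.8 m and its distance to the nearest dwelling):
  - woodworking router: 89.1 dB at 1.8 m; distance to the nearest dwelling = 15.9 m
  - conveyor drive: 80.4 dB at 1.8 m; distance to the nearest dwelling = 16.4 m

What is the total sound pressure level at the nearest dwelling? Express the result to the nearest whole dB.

71 dB

Propagate each source to the receiver with L = L_ref − 20·log₁₀(r/r_ref), then add intensities.
woodworking router: 89.1 − 20·log₁₀(15.9/1.8) = 89.1 − 18.92 = 70.18 dB.
conveyor drive: 80.4 − 20·log₁₀(16.4/1.8) = 80.4 − 19.19 = 61.21 dB.
Σ 10^(L/10) = 1.174e+07 → L_total = 10·log₁₀(1.174e+07) = 70.70 dB.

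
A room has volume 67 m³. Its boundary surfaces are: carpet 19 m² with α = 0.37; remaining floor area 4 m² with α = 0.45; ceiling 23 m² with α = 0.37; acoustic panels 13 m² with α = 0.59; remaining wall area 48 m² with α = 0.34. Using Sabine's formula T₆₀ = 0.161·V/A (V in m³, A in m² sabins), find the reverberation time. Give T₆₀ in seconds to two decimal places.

Summing Sᵢαᵢ: 19·0.37 + 4·0.45 + 23·0.37 + 13·0.59 + 48·0.34 = 41.33 m².
T₆₀ = 0.161·V/A = 0.161·67/41.33 = 0.261 s.

0.26 s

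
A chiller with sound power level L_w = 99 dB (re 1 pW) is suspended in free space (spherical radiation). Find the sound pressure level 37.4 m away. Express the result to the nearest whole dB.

57 dB

The power spreads over a sphere of area 4π·r², so L_p = L_w − 10·log₁₀(4π·r²).
4π·r² = 1.758e+04 m², 10·log₁₀ of that is 42.450 dB.
L_p = 99 − 42.450 = 56.55 dB.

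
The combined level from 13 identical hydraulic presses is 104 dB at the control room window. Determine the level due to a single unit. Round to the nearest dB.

93 dB

Dividing the total intensity by 13 lowers the level by 10·log₁₀ 13 = 11.139 dB: L₁ = 104 − 11.139.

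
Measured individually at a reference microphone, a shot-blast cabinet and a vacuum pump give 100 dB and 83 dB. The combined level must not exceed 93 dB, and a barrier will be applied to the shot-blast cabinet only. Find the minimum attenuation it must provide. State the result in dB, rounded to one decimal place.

Everything except the shot-blast cabinet sums to 10^(83/10) = 1.995e+08 in linear terms, 83.00 dB.
To meet 93 dB overall, the treated shot-blast cabinet may contribute at most 10^(93/10) − 1.995e+08 = 1.796e+09, i.e. 92.54 dB.
Required insertion loss = 100 − 92.54 = 7.46 dB.

7.5 dB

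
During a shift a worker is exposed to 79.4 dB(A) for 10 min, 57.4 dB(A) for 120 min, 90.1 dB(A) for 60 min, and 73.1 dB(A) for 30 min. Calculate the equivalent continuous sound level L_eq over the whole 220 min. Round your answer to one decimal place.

84.6 dB(A)

Weight each interval's intensity by its duration and average over T = 220 min:
Σ tᵢ·10^(Lᵢ/10) = 10·10^(79.4/10) + 120·10^(57.4/10) + 60·10^(90.1/10) + 30·10^(73.1/10) = 6.295e+10.
L_eq = 10·log₁₀(6.295e+10/220) = 84.57 dB(A).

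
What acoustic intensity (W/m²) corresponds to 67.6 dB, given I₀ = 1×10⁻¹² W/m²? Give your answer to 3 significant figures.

5.75e-06 W/m²

I = I₀·10^(L/10) = 10⁻¹² × 10^(67.6/10) = 10^(-5.240).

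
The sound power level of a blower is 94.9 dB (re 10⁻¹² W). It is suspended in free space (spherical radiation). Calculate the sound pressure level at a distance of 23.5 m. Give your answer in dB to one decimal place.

56.5 dB

L_p = L_w − 10·log₁₀(4π·r²) with r = 23.5 m.
4π·r² = 6940 m², 10·log₁₀ of that is 38.413 dB.
L_p = 94.9 − 38.413 = 56.49 dB.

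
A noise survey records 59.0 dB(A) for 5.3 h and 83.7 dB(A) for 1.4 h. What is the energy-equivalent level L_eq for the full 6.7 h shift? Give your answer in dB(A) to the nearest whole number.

L_eq = 10·log₁₀[(1/T)·Σ tᵢ·10^(Lᵢ/10)] with T = 6.7 h.
Σ tᵢ·10^(Lᵢ/10) = 5.3·10^(59.0/10) + 1.4·10^(83.7/10) = 3.324e+08.
L_eq = 10·log₁₀(3.324e+08/6.7) = 76.96 dB(A).

77 dB(A)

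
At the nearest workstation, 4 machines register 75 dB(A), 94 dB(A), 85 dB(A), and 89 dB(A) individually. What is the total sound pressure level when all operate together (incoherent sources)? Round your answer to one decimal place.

95.6 dB(A)

For uncorrelated sources the intensities add, so convert each level to linear form, sum, and take 10·log₁₀ of the total.
Σ 10^(L/10) = 10^(75/10) + 10^(94/10) + 10^(85/10) + 10^(89/10) = 3.654e+09.
L_total = 10·log₁₀(3.654e+09) = 95.63 dB(A).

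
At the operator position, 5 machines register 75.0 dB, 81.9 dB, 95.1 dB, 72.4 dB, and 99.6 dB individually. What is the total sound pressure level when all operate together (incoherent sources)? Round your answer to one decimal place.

For uncorrelated sources the intensities add, so convert each level to linear form, sum, and take 10·log₁₀ of the total.
Σ 10^(L/10) = 10^(75.0/10) + 10^(81.9/10) + 10^(95.1/10) + 10^(72.4/10) + 10^(99.6/10) = 1.256e+10.
L_total = 10·log₁₀(1.256e+10) = 100.99 dB.

101.0 dB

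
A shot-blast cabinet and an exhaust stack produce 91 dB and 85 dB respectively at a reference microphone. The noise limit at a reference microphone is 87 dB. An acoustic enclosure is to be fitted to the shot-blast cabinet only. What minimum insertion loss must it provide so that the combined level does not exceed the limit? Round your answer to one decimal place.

8.3 dB

The untreated sources together contribute 10^(85/10) = 3.162e+08, i.e. 85.00 dB.
The limit corresponds to 10^(87/10) = 5.012e+08; subtracting the fixed part leaves 1.850e+08 for the shot-blast cabinet, i.e. 82.67 dB.
So the shot-blast cabinet must be reduced from 91 to 82.67 dB: IL = 8.33 dB.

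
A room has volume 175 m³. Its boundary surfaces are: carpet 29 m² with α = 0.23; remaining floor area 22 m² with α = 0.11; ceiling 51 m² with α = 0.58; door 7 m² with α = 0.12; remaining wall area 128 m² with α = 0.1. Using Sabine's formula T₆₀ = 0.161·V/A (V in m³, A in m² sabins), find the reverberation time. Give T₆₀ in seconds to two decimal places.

0.54 s

Total absorption A = 29·0.23 + 22·0.11 + 51·0.58 + 7·0.12 + 128·0.1 = 52.31 m² sabins.
T₆₀ = 0.161·V/A = 0.161·175/52.31 = 0.539 s.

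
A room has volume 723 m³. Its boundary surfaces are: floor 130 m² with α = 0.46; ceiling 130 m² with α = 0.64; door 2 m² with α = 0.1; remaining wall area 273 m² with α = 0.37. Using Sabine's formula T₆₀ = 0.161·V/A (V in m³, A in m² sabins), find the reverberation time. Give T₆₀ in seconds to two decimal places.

0.48 s

Summing Sᵢαᵢ: 130·0.46 + 130·0.64 + 2·0.1 + 273·0.37 = 244.21 m².
T₆₀ = 0.161 × 723 / 244.21 = 0.477 s.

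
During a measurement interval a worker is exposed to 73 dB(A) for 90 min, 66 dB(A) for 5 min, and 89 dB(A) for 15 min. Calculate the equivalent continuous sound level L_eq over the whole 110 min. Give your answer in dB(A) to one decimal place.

81.0 dB(A)

Weight each interval's intensity by its duration and average over T = 110 min:
Σ tᵢ·10^(Lᵢ/10) = 90·10^(73/10) + 5·10^(66/10) + 15·10^(89/10) = 1.373e+10.
L_eq = 10·log₁₀(1.373e+10/110) = 80.96 dB(A).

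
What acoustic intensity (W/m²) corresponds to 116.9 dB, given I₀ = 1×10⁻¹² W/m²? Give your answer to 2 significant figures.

0.49 W/m²

L = 10·log₁₀(I/I₀) ⇒ I = I₀·10^(L/10) = 10⁻¹² × 10^11.69.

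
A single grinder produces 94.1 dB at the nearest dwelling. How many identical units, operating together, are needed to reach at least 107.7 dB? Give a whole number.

N identical sources give L₁ + 10·log₁₀ N, so require 10·log₁₀ N ≥ 107.7 − 94.1 = 13.6 dB.
N ≥ 10^(13.6/10) = 22.909, so N = 23.

23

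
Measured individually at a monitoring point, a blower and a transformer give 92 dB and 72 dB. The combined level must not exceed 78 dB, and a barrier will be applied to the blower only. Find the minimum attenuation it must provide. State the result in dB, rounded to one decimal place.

15.3 dB

Fixed contribution from the other source: Σ 10^(L/10) = 10^(72/10) = 1.585e+07 (72.00 dB).
To meet 78 dB overall, the treated blower may contribute at most 10^(78/10) − 1.585e+07 = 4.725e+07, i.e. 76.74 dB.
So the blower must be reduced from 92 to 76.74 dB: IL = 15.26 dB.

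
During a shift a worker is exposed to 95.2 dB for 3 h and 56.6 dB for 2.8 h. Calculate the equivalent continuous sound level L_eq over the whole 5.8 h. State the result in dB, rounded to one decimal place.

92.3 dB

Weight each interval's intensity by its duration and average over T = 5.8 h:
Σ tᵢ·10^(Lᵢ/10) = 3·10^(95.2/10) + 2.8·10^(56.6/10) = 9.935e+09.
L_eq = 10·log₁₀(9.935e+09/5.8) = 92.34 dB.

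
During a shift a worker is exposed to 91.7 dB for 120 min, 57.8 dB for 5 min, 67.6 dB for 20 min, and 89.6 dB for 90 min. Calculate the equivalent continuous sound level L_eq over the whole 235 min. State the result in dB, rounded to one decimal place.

90.4 dB

L_eq = 10·log₁₀[(1/T)·Σ tᵢ·10^(Lᵢ/10)] with T = 235 min.
Σ tᵢ·10^(Lᵢ/10) = 120·10^(91.7/10) + 5·10^(57.8/10) + 20·10^(67.6/10) + 90·10^(89.6/10) = 2.597e+11.
L_eq = 10·log₁₀(2.597e+11/235) = 90.43 dB.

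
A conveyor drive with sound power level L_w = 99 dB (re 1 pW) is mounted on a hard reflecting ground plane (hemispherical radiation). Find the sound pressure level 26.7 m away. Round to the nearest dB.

Free-field hemispherical radiation: L_p = L_w − 10·log₁₀(2π·r²), r = 26.7 m.
2π·r² = 4479 m², 10·log₁₀ of that is 36.512 dB.
L_p = 99 − 36.512 = 62.49 dB.

62 dB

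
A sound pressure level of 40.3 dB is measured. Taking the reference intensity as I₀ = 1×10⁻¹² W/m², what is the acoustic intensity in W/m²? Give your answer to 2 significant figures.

L = 10·log₁₀(I/I₀) ⇒ I = I₀·10^(L/10) = 10⁻¹² × 10^4.03.

1.1e-08 W/m²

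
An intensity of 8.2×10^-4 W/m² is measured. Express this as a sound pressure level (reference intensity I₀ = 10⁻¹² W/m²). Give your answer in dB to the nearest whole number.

89 dB

I/I₀ = 8.2×10^-4/10⁻¹² = 8.2×10^8, and L = 10·log₁₀(I/I₀).
L = 10·(0.9138 + 8) = 89.14 dB.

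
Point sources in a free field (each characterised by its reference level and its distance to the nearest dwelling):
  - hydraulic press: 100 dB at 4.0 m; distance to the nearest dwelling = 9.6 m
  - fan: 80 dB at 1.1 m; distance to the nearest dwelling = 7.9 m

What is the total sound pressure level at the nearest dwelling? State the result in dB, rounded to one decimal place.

Apply inverse-square spreading to bring every level to the receiver, then sum 10^(L/10).
hydraulic press: 100 − 20·log₁₀(9.6/4.0) = 100 − 7.60 = 92.40 dB.
fan: 80 − 20·log₁₀(7.9/1.1) = 80 − 17.12 = 62.88 dB.
Σ 10^(L/10) = 1.738e+09 → L_total = 10·log₁₀(1.738e+09) = 92.40 dB.

92.4 dB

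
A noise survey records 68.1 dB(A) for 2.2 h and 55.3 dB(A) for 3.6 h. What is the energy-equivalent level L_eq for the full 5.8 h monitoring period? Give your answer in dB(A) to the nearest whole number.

Weight each interval's intensity by its duration and average over T = 5.8 h:
Σ tᵢ·10^(Lᵢ/10) = 2.2·10^(68.1/10) + 3.6·10^(55.3/10) = 1.542e+07.
L_eq = 10·log₁₀(1.542e+07/5.8) = 64.25 dB(A).

64 dB(A)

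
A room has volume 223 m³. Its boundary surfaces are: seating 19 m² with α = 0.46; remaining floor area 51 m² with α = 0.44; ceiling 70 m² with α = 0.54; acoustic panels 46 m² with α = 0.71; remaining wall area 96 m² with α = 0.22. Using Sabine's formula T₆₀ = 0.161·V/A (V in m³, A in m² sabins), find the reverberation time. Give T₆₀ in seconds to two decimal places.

Total absorption A = 19·0.46 + 51·0.44 + 70·0.54 + 46·0.71 + 96·0.22 = 122.76 m² sabins.
T₆₀ = 0.161 × 223 / 122.76 = 0.292 s.

0.29 s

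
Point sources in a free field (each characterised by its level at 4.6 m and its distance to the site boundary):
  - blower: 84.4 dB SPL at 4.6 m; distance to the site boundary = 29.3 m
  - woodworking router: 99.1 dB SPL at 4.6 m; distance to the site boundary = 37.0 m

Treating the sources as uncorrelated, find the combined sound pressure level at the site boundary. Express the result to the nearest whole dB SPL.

Apply inverse-square spreading to bring every level to the receiver, then sum 10^(L/10).
blower: 84.4 − 20·log₁₀(29.3/4.6) = 84.4 − 16.08 = 68.32 dB SPL.
woodworking router: 99.1 − 20·log₁₀(37.0/4.6) = 99.1 − 18.11 = 80.99 dB SPL.
Σ 10^(L/10) = 1.324e+08 → L_total = 10·log₁₀(1.324e+08) = 81.22 dB SPL.

81 dB SPL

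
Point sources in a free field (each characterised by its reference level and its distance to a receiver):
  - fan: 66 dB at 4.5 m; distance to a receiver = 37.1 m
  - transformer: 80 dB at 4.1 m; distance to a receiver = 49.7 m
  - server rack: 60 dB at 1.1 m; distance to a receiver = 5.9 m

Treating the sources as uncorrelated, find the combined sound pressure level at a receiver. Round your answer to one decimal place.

58.9 dB

First find each source's level at the receiver (point-source: −20·log₁₀(r/r_ref)), then combine on an intensity basis.
fan: 66 − 20·log₁₀(37.1/4.5) = 66 − 18.32 = 47.68 dB.
transformer: 80 − 20·log₁₀(49.7/4.1) = 80 − 21.67 = 58.33 dB.
server rack: 60 − 20·log₁₀(5.9/1.1) = 60 − 14.59 = 45.41 dB.
Σ 10^(L/10) = 7.739e+05 → L_total = 10·log₁₀(7.739e+05) = 58.89 dB.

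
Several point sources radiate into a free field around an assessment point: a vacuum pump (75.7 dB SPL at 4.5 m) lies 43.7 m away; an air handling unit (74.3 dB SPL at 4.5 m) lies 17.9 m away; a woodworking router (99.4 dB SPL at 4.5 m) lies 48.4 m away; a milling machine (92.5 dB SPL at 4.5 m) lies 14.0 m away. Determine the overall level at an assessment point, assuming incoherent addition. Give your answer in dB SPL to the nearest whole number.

84 dB SPL

Apply inverse-square spreading to bring every level to the receiver, then sum 10^(L/10).
vacuum pump: 75.7 − 20·log₁₀(43.7/4.5) = 75.7 − 19.75 = 55.95 dB SPL.
air handling unit: 74.3 − 20·log₁₀(17.9/4.5) = 74.3 − 11.99 = 62.31 dB SPL.
woodworking router: 99.4 − 20·log₁₀(48.4/4.5) = 99.4 − 20.63 = 78.77 dB SPL.
milling machine: 92.5 − 20·log₁₀(14.0/4.5) = 92.5 − 9.86 = 82.64 dB SPL.
Σ 10^(L/10) = 2.611e+08 → L_total = 10·log₁₀(2.611e+08) = 84.17 dB SPL.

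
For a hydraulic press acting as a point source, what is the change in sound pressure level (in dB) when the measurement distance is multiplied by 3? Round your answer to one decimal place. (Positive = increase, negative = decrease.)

-9.5 dB

A point source loses 6 dB per doubling of distance; generally ΔL = −20·log₁₀(r₂/r₁).
ΔL = −20·log₁₀(3) = -9.54 dB.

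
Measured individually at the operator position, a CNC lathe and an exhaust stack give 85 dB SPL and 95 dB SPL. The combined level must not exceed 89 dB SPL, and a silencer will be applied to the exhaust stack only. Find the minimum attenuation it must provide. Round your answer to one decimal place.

8.2 dB

The untreated sources together contribute 10^(85/10) = 3.162e+08, i.e. 85.00 dB SPL.
The limit corresponds to 10^(89/10) = 7.943e+08; subtracting the fixed part leaves 4.781e+08 for the exhaust stack, i.e. 86.80 dB SPL.
Required insertion loss = 95 − 86.80 = 8.20 dB.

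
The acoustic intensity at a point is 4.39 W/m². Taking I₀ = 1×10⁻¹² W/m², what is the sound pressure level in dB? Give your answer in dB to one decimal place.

126.4 dB

Dividing by I₀ shifts the exponent by 12: I/I₀ = 4.39×10^12.
L = 10·(0.6425 + 12) = 126.42 dB.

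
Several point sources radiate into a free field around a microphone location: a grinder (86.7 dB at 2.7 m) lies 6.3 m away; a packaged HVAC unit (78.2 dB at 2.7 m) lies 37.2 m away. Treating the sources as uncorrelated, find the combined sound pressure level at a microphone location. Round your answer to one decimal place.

Propagate each source to the receiver with L = L_ref − 20·log₁₀(r/r_ref), then add intensities.
grinder: 86.7 − 20·log₁₀(6.3/2.7) = 86.7 − 7.36 = 79.34 dB.
packaged HVAC unit: 78.2 − 20·log₁₀(37.2/2.7) = 78.2 − 22.78 = 55.42 dB.
Σ 10^(L/10) = 8.626e+07 → L_total = 10·log₁₀(8.626e+07) = 79.36 dB.

79.4 dB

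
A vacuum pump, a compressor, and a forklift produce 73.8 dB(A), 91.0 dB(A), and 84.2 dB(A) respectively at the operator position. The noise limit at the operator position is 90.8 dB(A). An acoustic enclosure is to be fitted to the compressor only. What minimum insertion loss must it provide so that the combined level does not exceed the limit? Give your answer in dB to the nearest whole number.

1 dB

Everything except the compressor sums to 10^(73.8/10) + 10^(84.2/10) = 2.870e+08 in linear terms, 84.58 dB(A).
To meet 90.8 dB(A) overall, the treated compressor may contribute at most 10^(90.8/10) − 2.870e+08 = 9.152e+08, i.e. 89.62 dB(A).
So the compressor must be reduced from 91.0 to 89.62 dB(A): IL = 1.38 dB.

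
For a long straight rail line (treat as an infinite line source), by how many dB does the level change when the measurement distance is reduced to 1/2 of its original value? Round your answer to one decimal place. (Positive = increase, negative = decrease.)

+3.0 dB

A line source loses 3 dB per doubling of distance; generally ΔL = −10·log₁₀(r₂/r₁).
ΔL = −10·log₁₀(0.5) = +3.01 dB.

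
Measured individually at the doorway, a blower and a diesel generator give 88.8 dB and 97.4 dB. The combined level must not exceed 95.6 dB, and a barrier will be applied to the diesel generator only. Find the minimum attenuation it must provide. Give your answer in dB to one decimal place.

2.8 dB

The untreated sources together contribute 10^(88.8/10) = 7.586e+08, i.e. 88.80 dB.
The limit corresponds to 10^(95.6/10) = 3.631e+09; subtracting the fixed part leaves 2.872e+09 for the diesel generator, i.e. 94.58 dB.
So the diesel generator must be reduced from 97.4 to 94.58 dB: IL = 2.82 dB.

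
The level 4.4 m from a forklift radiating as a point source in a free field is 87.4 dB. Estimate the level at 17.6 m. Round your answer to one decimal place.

Point-source attenuation: ΔL = 20·log₁₀(r₂/r₁) = 20·log₁₀(17.6/4.4) = 12.041 dB.
L₂ = 87.4 − 20·log₁₀(17.6/4.4) = 87.4 − 12.041 = 75.36 dB.

75.4 dB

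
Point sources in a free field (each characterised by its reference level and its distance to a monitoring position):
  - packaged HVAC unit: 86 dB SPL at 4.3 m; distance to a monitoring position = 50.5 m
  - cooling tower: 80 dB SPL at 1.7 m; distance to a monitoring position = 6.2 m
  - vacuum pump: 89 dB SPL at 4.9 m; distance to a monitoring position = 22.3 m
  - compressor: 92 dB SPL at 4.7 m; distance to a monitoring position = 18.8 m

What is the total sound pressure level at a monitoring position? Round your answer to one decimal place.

Apply inverse-square spreading to bring every level to the receiver, then sum 10^(L/10).
packaged HVAC unit: 86 − 20·log₁₀(50.5/4.3) = 86 − 21.40 = 64.60 dB SPL.
cooling tower: 80 − 20·log₁₀(6.2/1.7) = 80 − 11.24 = 68.76 dB SPL.
vacuum pump: 89 − 20·log₁₀(22.3/4.9) = 89 − 13.16 = 75.84 dB SPL.
compressor: 92 − 20·log₁₀(18.8/4.7) = 92 − 12.04 = 79.96 dB SPL.
Σ 10^(L/10) = 1.478e+08 → L_total = 10·log₁₀(1.478e+08) = 81.70 dB SPL.

81.7 dB SPL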